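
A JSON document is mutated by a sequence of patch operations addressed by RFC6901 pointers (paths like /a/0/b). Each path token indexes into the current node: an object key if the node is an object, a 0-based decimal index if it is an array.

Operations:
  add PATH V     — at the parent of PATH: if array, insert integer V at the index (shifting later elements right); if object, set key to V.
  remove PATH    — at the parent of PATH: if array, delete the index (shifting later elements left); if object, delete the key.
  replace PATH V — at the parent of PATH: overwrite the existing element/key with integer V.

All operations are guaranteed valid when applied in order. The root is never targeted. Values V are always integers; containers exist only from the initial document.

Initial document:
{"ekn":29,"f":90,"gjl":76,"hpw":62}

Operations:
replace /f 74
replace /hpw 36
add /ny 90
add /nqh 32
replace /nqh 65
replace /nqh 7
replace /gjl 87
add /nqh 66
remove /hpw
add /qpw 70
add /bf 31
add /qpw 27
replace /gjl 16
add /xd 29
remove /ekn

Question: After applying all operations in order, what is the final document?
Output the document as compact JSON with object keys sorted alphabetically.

After op 1 (replace /f 74): {"ekn":29,"f":74,"gjl":76,"hpw":62}
After op 2 (replace /hpw 36): {"ekn":29,"f":74,"gjl":76,"hpw":36}
After op 3 (add /ny 90): {"ekn":29,"f":74,"gjl":76,"hpw":36,"ny":90}
After op 4 (add /nqh 32): {"ekn":29,"f":74,"gjl":76,"hpw":36,"nqh":32,"ny":90}
After op 5 (replace /nqh 65): {"ekn":29,"f":74,"gjl":76,"hpw":36,"nqh":65,"ny":90}
After op 6 (replace /nqh 7): {"ekn":29,"f":74,"gjl":76,"hpw":36,"nqh":7,"ny":90}
After op 7 (replace /gjl 87): {"ekn":29,"f":74,"gjl":87,"hpw":36,"nqh":7,"ny":90}
After op 8 (add /nqh 66): {"ekn":29,"f":74,"gjl":87,"hpw":36,"nqh":66,"ny":90}
After op 9 (remove /hpw): {"ekn":29,"f":74,"gjl":87,"nqh":66,"ny":90}
After op 10 (add /qpw 70): {"ekn":29,"f":74,"gjl":87,"nqh":66,"ny":90,"qpw":70}
After op 11 (add /bf 31): {"bf":31,"ekn":29,"f":74,"gjl":87,"nqh":66,"ny":90,"qpw":70}
After op 12 (add /qpw 27): {"bf":31,"ekn":29,"f":74,"gjl":87,"nqh":66,"ny":90,"qpw":27}
After op 13 (replace /gjl 16): {"bf":31,"ekn":29,"f":74,"gjl":16,"nqh":66,"ny":90,"qpw":27}
After op 14 (add /xd 29): {"bf":31,"ekn":29,"f":74,"gjl":16,"nqh":66,"ny":90,"qpw":27,"xd":29}
After op 15 (remove /ekn): {"bf":31,"f":74,"gjl":16,"nqh":66,"ny":90,"qpw":27,"xd":29}

Answer: {"bf":31,"f":74,"gjl":16,"nqh":66,"ny":90,"qpw":27,"xd":29}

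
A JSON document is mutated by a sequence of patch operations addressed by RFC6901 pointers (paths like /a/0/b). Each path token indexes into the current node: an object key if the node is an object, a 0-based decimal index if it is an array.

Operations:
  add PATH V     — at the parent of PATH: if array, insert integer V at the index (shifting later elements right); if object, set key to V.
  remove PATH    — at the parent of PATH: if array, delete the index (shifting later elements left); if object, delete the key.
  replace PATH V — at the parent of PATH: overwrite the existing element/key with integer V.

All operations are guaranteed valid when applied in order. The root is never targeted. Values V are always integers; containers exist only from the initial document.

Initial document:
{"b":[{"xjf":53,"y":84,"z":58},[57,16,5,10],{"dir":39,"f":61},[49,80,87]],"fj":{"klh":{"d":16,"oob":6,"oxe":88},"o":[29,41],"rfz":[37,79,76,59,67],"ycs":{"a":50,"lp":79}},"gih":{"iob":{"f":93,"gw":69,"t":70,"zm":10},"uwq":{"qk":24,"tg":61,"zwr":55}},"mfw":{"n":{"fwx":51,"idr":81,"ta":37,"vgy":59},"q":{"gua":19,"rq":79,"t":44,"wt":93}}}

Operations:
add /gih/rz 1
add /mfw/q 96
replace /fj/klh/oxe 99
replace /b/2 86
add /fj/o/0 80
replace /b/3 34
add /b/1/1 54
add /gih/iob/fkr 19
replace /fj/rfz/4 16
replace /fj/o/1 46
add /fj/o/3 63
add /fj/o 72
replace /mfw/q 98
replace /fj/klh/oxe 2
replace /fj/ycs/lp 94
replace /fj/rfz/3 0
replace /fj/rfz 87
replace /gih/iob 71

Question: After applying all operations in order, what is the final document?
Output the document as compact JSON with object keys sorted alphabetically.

After op 1 (add /gih/rz 1): {"b":[{"xjf":53,"y":84,"z":58},[57,16,5,10],{"dir":39,"f":61},[49,80,87]],"fj":{"klh":{"d":16,"oob":6,"oxe":88},"o":[29,41],"rfz":[37,79,76,59,67],"ycs":{"a":50,"lp":79}},"gih":{"iob":{"f":93,"gw":69,"t":70,"zm":10},"rz":1,"uwq":{"qk":24,"tg":61,"zwr":55}},"mfw":{"n":{"fwx":51,"idr":81,"ta":37,"vgy":59},"q":{"gua":19,"rq":79,"t":44,"wt":93}}}
After op 2 (add /mfw/q 96): {"b":[{"xjf":53,"y":84,"z":58},[57,16,5,10],{"dir":39,"f":61},[49,80,87]],"fj":{"klh":{"d":16,"oob":6,"oxe":88},"o":[29,41],"rfz":[37,79,76,59,67],"ycs":{"a":50,"lp":79}},"gih":{"iob":{"f":93,"gw":69,"t":70,"zm":10},"rz":1,"uwq":{"qk":24,"tg":61,"zwr":55}},"mfw":{"n":{"fwx":51,"idr":81,"ta":37,"vgy":59},"q":96}}
After op 3 (replace /fj/klh/oxe 99): {"b":[{"xjf":53,"y":84,"z":58},[57,16,5,10],{"dir":39,"f":61},[49,80,87]],"fj":{"klh":{"d":16,"oob":6,"oxe":99},"o":[29,41],"rfz":[37,79,76,59,67],"ycs":{"a":50,"lp":79}},"gih":{"iob":{"f":93,"gw":69,"t":70,"zm":10},"rz":1,"uwq":{"qk":24,"tg":61,"zwr":55}},"mfw":{"n":{"fwx":51,"idr":81,"ta":37,"vgy":59},"q":96}}
After op 4 (replace /b/2 86): {"b":[{"xjf":53,"y":84,"z":58},[57,16,5,10],86,[49,80,87]],"fj":{"klh":{"d":16,"oob":6,"oxe":99},"o":[29,41],"rfz":[37,79,76,59,67],"ycs":{"a":50,"lp":79}},"gih":{"iob":{"f":93,"gw":69,"t":70,"zm":10},"rz":1,"uwq":{"qk":24,"tg":61,"zwr":55}},"mfw":{"n":{"fwx":51,"idr":81,"ta":37,"vgy":59},"q":96}}
After op 5 (add /fj/o/0 80): {"b":[{"xjf":53,"y":84,"z":58},[57,16,5,10],86,[49,80,87]],"fj":{"klh":{"d":16,"oob":6,"oxe":99},"o":[80,29,41],"rfz":[37,79,76,59,67],"ycs":{"a":50,"lp":79}},"gih":{"iob":{"f":93,"gw":69,"t":70,"zm":10},"rz":1,"uwq":{"qk":24,"tg":61,"zwr":55}},"mfw":{"n":{"fwx":51,"idr":81,"ta":37,"vgy":59},"q":96}}
After op 6 (replace /b/3 34): {"b":[{"xjf":53,"y":84,"z":58},[57,16,5,10],86,34],"fj":{"klh":{"d":16,"oob":6,"oxe":99},"o":[80,29,41],"rfz":[37,79,76,59,67],"ycs":{"a":50,"lp":79}},"gih":{"iob":{"f":93,"gw":69,"t":70,"zm":10},"rz":1,"uwq":{"qk":24,"tg":61,"zwr":55}},"mfw":{"n":{"fwx":51,"idr":81,"ta":37,"vgy":59},"q":96}}
After op 7 (add /b/1/1 54): {"b":[{"xjf":53,"y":84,"z":58},[57,54,16,5,10],86,34],"fj":{"klh":{"d":16,"oob":6,"oxe":99},"o":[80,29,41],"rfz":[37,79,76,59,67],"ycs":{"a":50,"lp":79}},"gih":{"iob":{"f":93,"gw":69,"t":70,"zm":10},"rz":1,"uwq":{"qk":24,"tg":61,"zwr":55}},"mfw":{"n":{"fwx":51,"idr":81,"ta":37,"vgy":59},"q":96}}
After op 8 (add /gih/iob/fkr 19): {"b":[{"xjf":53,"y":84,"z":58},[57,54,16,5,10],86,34],"fj":{"klh":{"d":16,"oob":6,"oxe":99},"o":[80,29,41],"rfz":[37,79,76,59,67],"ycs":{"a":50,"lp":79}},"gih":{"iob":{"f":93,"fkr":19,"gw":69,"t":70,"zm":10},"rz":1,"uwq":{"qk":24,"tg":61,"zwr":55}},"mfw":{"n":{"fwx":51,"idr":81,"ta":37,"vgy":59},"q":96}}
After op 9 (replace /fj/rfz/4 16): {"b":[{"xjf":53,"y":84,"z":58},[57,54,16,5,10],86,34],"fj":{"klh":{"d":16,"oob":6,"oxe":99},"o":[80,29,41],"rfz":[37,79,76,59,16],"ycs":{"a":50,"lp":79}},"gih":{"iob":{"f":93,"fkr":19,"gw":69,"t":70,"zm":10},"rz":1,"uwq":{"qk":24,"tg":61,"zwr":55}},"mfw":{"n":{"fwx":51,"idr":81,"ta":37,"vgy":59},"q":96}}
After op 10 (replace /fj/o/1 46): {"b":[{"xjf":53,"y":84,"z":58},[57,54,16,5,10],86,34],"fj":{"klh":{"d":16,"oob":6,"oxe":99},"o":[80,46,41],"rfz":[37,79,76,59,16],"ycs":{"a":50,"lp":79}},"gih":{"iob":{"f":93,"fkr":19,"gw":69,"t":70,"zm":10},"rz":1,"uwq":{"qk":24,"tg":61,"zwr":55}},"mfw":{"n":{"fwx":51,"idr":81,"ta":37,"vgy":59},"q":96}}
After op 11 (add /fj/o/3 63): {"b":[{"xjf":53,"y":84,"z":58},[57,54,16,5,10],86,34],"fj":{"klh":{"d":16,"oob":6,"oxe":99},"o":[80,46,41,63],"rfz":[37,79,76,59,16],"ycs":{"a":50,"lp":79}},"gih":{"iob":{"f":93,"fkr":19,"gw":69,"t":70,"zm":10},"rz":1,"uwq":{"qk":24,"tg":61,"zwr":55}},"mfw":{"n":{"fwx":51,"idr":81,"ta":37,"vgy":59},"q":96}}
After op 12 (add /fj/o 72): {"b":[{"xjf":53,"y":84,"z":58},[57,54,16,5,10],86,34],"fj":{"klh":{"d":16,"oob":6,"oxe":99},"o":72,"rfz":[37,79,76,59,16],"ycs":{"a":50,"lp":79}},"gih":{"iob":{"f":93,"fkr":19,"gw":69,"t":70,"zm":10},"rz":1,"uwq":{"qk":24,"tg":61,"zwr":55}},"mfw":{"n":{"fwx":51,"idr":81,"ta":37,"vgy":59},"q":96}}
After op 13 (replace /mfw/q 98): {"b":[{"xjf":53,"y":84,"z":58},[57,54,16,5,10],86,34],"fj":{"klh":{"d":16,"oob":6,"oxe":99},"o":72,"rfz":[37,79,76,59,16],"ycs":{"a":50,"lp":79}},"gih":{"iob":{"f":93,"fkr":19,"gw":69,"t":70,"zm":10},"rz":1,"uwq":{"qk":24,"tg":61,"zwr":55}},"mfw":{"n":{"fwx":51,"idr":81,"ta":37,"vgy":59},"q":98}}
After op 14 (replace /fj/klh/oxe 2): {"b":[{"xjf":53,"y":84,"z":58},[57,54,16,5,10],86,34],"fj":{"klh":{"d":16,"oob":6,"oxe":2},"o":72,"rfz":[37,79,76,59,16],"ycs":{"a":50,"lp":79}},"gih":{"iob":{"f":93,"fkr":19,"gw":69,"t":70,"zm":10},"rz":1,"uwq":{"qk":24,"tg":61,"zwr":55}},"mfw":{"n":{"fwx":51,"idr":81,"ta":37,"vgy":59},"q":98}}
After op 15 (replace /fj/ycs/lp 94): {"b":[{"xjf":53,"y":84,"z":58},[57,54,16,5,10],86,34],"fj":{"klh":{"d":16,"oob":6,"oxe":2},"o":72,"rfz":[37,79,76,59,16],"ycs":{"a":50,"lp":94}},"gih":{"iob":{"f":93,"fkr":19,"gw":69,"t":70,"zm":10},"rz":1,"uwq":{"qk":24,"tg":61,"zwr":55}},"mfw":{"n":{"fwx":51,"idr":81,"ta":37,"vgy":59},"q":98}}
After op 16 (replace /fj/rfz/3 0): {"b":[{"xjf":53,"y":84,"z":58},[57,54,16,5,10],86,34],"fj":{"klh":{"d":16,"oob":6,"oxe":2},"o":72,"rfz":[37,79,76,0,16],"ycs":{"a":50,"lp":94}},"gih":{"iob":{"f":93,"fkr":19,"gw":69,"t":70,"zm":10},"rz":1,"uwq":{"qk":24,"tg":61,"zwr":55}},"mfw":{"n":{"fwx":51,"idr":81,"ta":37,"vgy":59},"q":98}}
After op 17 (replace /fj/rfz 87): {"b":[{"xjf":53,"y":84,"z":58},[57,54,16,5,10],86,34],"fj":{"klh":{"d":16,"oob":6,"oxe":2},"o":72,"rfz":87,"ycs":{"a":50,"lp":94}},"gih":{"iob":{"f":93,"fkr":19,"gw":69,"t":70,"zm":10},"rz":1,"uwq":{"qk":24,"tg":61,"zwr":55}},"mfw":{"n":{"fwx":51,"idr":81,"ta":37,"vgy":59},"q":98}}
After op 18 (replace /gih/iob 71): {"b":[{"xjf":53,"y":84,"z":58},[57,54,16,5,10],86,34],"fj":{"klh":{"d":16,"oob":6,"oxe":2},"o":72,"rfz":87,"ycs":{"a":50,"lp":94}},"gih":{"iob":71,"rz":1,"uwq":{"qk":24,"tg":61,"zwr":55}},"mfw":{"n":{"fwx":51,"idr":81,"ta":37,"vgy":59},"q":98}}

Answer: {"b":[{"xjf":53,"y":84,"z":58},[57,54,16,5,10],86,34],"fj":{"klh":{"d":16,"oob":6,"oxe":2},"o":72,"rfz":87,"ycs":{"a":50,"lp":94}},"gih":{"iob":71,"rz":1,"uwq":{"qk":24,"tg":61,"zwr":55}},"mfw":{"n":{"fwx":51,"idr":81,"ta":37,"vgy":59},"q":98}}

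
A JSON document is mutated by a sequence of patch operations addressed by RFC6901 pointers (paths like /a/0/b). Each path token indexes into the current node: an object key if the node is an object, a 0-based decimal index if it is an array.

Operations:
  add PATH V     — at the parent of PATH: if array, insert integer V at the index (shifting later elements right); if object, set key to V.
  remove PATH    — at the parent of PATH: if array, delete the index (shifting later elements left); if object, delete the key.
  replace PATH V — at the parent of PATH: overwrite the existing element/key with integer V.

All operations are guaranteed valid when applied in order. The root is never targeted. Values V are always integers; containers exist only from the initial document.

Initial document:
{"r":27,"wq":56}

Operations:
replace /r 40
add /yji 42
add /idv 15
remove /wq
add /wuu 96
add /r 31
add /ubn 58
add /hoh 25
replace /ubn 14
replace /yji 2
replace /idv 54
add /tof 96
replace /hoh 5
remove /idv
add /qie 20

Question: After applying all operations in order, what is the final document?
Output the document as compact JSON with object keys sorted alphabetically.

After op 1 (replace /r 40): {"r":40,"wq":56}
After op 2 (add /yji 42): {"r":40,"wq":56,"yji":42}
After op 3 (add /idv 15): {"idv":15,"r":40,"wq":56,"yji":42}
After op 4 (remove /wq): {"idv":15,"r":40,"yji":42}
After op 5 (add /wuu 96): {"idv":15,"r":40,"wuu":96,"yji":42}
After op 6 (add /r 31): {"idv":15,"r":31,"wuu":96,"yji":42}
After op 7 (add /ubn 58): {"idv":15,"r":31,"ubn":58,"wuu":96,"yji":42}
After op 8 (add /hoh 25): {"hoh":25,"idv":15,"r":31,"ubn":58,"wuu":96,"yji":42}
After op 9 (replace /ubn 14): {"hoh":25,"idv":15,"r":31,"ubn":14,"wuu":96,"yji":42}
After op 10 (replace /yji 2): {"hoh":25,"idv":15,"r":31,"ubn":14,"wuu":96,"yji":2}
After op 11 (replace /idv 54): {"hoh":25,"idv":54,"r":31,"ubn":14,"wuu":96,"yji":2}
After op 12 (add /tof 96): {"hoh":25,"idv":54,"r":31,"tof":96,"ubn":14,"wuu":96,"yji":2}
After op 13 (replace /hoh 5): {"hoh":5,"idv":54,"r":31,"tof":96,"ubn":14,"wuu":96,"yji":2}
After op 14 (remove /idv): {"hoh":5,"r":31,"tof":96,"ubn":14,"wuu":96,"yji":2}
After op 15 (add /qie 20): {"hoh":5,"qie":20,"r":31,"tof":96,"ubn":14,"wuu":96,"yji":2}

Answer: {"hoh":5,"qie":20,"r":31,"tof":96,"ubn":14,"wuu":96,"yji":2}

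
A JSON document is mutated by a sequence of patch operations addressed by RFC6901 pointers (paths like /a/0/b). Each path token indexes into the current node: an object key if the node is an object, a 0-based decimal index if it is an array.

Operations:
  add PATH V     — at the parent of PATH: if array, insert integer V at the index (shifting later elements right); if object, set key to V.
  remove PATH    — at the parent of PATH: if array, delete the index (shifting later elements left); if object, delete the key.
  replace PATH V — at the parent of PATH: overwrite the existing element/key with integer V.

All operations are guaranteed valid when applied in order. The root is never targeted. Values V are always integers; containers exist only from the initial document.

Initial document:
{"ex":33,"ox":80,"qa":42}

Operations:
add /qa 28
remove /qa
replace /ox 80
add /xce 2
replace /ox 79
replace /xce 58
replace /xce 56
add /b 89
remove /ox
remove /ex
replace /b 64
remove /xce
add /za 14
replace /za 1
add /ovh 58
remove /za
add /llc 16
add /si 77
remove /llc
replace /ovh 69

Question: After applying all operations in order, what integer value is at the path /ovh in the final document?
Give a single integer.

Answer: 69

Derivation:
After op 1 (add /qa 28): {"ex":33,"ox":80,"qa":28}
After op 2 (remove /qa): {"ex":33,"ox":80}
After op 3 (replace /ox 80): {"ex":33,"ox":80}
After op 4 (add /xce 2): {"ex":33,"ox":80,"xce":2}
After op 5 (replace /ox 79): {"ex":33,"ox":79,"xce":2}
After op 6 (replace /xce 58): {"ex":33,"ox":79,"xce":58}
After op 7 (replace /xce 56): {"ex":33,"ox":79,"xce":56}
After op 8 (add /b 89): {"b":89,"ex":33,"ox":79,"xce":56}
After op 9 (remove /ox): {"b":89,"ex":33,"xce":56}
After op 10 (remove /ex): {"b":89,"xce":56}
After op 11 (replace /b 64): {"b":64,"xce":56}
After op 12 (remove /xce): {"b":64}
After op 13 (add /za 14): {"b":64,"za":14}
After op 14 (replace /za 1): {"b":64,"za":1}
After op 15 (add /ovh 58): {"b":64,"ovh":58,"za":1}
After op 16 (remove /za): {"b":64,"ovh":58}
After op 17 (add /llc 16): {"b":64,"llc":16,"ovh":58}
After op 18 (add /si 77): {"b":64,"llc":16,"ovh":58,"si":77}
After op 19 (remove /llc): {"b":64,"ovh":58,"si":77}
After op 20 (replace /ovh 69): {"b":64,"ovh":69,"si":77}
Value at /ovh: 69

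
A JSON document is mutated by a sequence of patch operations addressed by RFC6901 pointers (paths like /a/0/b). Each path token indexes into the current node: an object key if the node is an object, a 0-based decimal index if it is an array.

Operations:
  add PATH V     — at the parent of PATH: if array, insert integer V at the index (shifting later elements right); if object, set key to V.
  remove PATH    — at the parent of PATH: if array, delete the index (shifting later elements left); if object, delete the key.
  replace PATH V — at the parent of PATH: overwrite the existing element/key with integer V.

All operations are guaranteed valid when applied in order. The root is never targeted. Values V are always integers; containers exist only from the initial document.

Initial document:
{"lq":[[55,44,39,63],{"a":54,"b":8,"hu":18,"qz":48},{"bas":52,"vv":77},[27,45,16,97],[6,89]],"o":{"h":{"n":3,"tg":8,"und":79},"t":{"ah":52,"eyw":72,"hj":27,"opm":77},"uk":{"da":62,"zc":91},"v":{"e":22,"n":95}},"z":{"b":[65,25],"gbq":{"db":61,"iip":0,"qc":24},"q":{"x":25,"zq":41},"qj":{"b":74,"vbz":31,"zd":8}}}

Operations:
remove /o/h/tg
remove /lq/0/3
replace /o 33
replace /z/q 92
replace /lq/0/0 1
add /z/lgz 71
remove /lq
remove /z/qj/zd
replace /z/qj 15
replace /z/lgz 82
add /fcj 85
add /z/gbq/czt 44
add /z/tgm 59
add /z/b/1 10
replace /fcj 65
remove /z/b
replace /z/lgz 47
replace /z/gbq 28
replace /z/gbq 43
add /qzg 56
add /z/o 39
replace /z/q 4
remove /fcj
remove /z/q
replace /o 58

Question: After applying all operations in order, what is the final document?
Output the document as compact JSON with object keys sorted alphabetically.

After op 1 (remove /o/h/tg): {"lq":[[55,44,39,63],{"a":54,"b":8,"hu":18,"qz":48},{"bas":52,"vv":77},[27,45,16,97],[6,89]],"o":{"h":{"n":3,"und":79},"t":{"ah":52,"eyw":72,"hj":27,"opm":77},"uk":{"da":62,"zc":91},"v":{"e":22,"n":95}},"z":{"b":[65,25],"gbq":{"db":61,"iip":0,"qc":24},"q":{"x":25,"zq":41},"qj":{"b":74,"vbz":31,"zd":8}}}
After op 2 (remove /lq/0/3): {"lq":[[55,44,39],{"a":54,"b":8,"hu":18,"qz":48},{"bas":52,"vv":77},[27,45,16,97],[6,89]],"o":{"h":{"n":3,"und":79},"t":{"ah":52,"eyw":72,"hj":27,"opm":77},"uk":{"da":62,"zc":91},"v":{"e":22,"n":95}},"z":{"b":[65,25],"gbq":{"db":61,"iip":0,"qc":24},"q":{"x":25,"zq":41},"qj":{"b":74,"vbz":31,"zd":8}}}
After op 3 (replace /o 33): {"lq":[[55,44,39],{"a":54,"b":8,"hu":18,"qz":48},{"bas":52,"vv":77},[27,45,16,97],[6,89]],"o":33,"z":{"b":[65,25],"gbq":{"db":61,"iip":0,"qc":24},"q":{"x":25,"zq":41},"qj":{"b":74,"vbz":31,"zd":8}}}
After op 4 (replace /z/q 92): {"lq":[[55,44,39],{"a":54,"b":8,"hu":18,"qz":48},{"bas":52,"vv":77},[27,45,16,97],[6,89]],"o":33,"z":{"b":[65,25],"gbq":{"db":61,"iip":0,"qc":24},"q":92,"qj":{"b":74,"vbz":31,"zd":8}}}
After op 5 (replace /lq/0/0 1): {"lq":[[1,44,39],{"a":54,"b":8,"hu":18,"qz":48},{"bas":52,"vv":77},[27,45,16,97],[6,89]],"o":33,"z":{"b":[65,25],"gbq":{"db":61,"iip":0,"qc":24},"q":92,"qj":{"b":74,"vbz":31,"zd":8}}}
After op 6 (add /z/lgz 71): {"lq":[[1,44,39],{"a":54,"b":8,"hu":18,"qz":48},{"bas":52,"vv":77},[27,45,16,97],[6,89]],"o":33,"z":{"b":[65,25],"gbq":{"db":61,"iip":0,"qc":24},"lgz":71,"q":92,"qj":{"b":74,"vbz":31,"zd":8}}}
After op 7 (remove /lq): {"o":33,"z":{"b":[65,25],"gbq":{"db":61,"iip":0,"qc":24},"lgz":71,"q":92,"qj":{"b":74,"vbz":31,"zd":8}}}
After op 8 (remove /z/qj/zd): {"o":33,"z":{"b":[65,25],"gbq":{"db":61,"iip":0,"qc":24},"lgz":71,"q":92,"qj":{"b":74,"vbz":31}}}
After op 9 (replace /z/qj 15): {"o":33,"z":{"b":[65,25],"gbq":{"db":61,"iip":0,"qc":24},"lgz":71,"q":92,"qj":15}}
After op 10 (replace /z/lgz 82): {"o":33,"z":{"b":[65,25],"gbq":{"db":61,"iip":0,"qc":24},"lgz":82,"q":92,"qj":15}}
After op 11 (add /fcj 85): {"fcj":85,"o":33,"z":{"b":[65,25],"gbq":{"db":61,"iip":0,"qc":24},"lgz":82,"q":92,"qj":15}}
After op 12 (add /z/gbq/czt 44): {"fcj":85,"o":33,"z":{"b":[65,25],"gbq":{"czt":44,"db":61,"iip":0,"qc":24},"lgz":82,"q":92,"qj":15}}
After op 13 (add /z/tgm 59): {"fcj":85,"o":33,"z":{"b":[65,25],"gbq":{"czt":44,"db":61,"iip":0,"qc":24},"lgz":82,"q":92,"qj":15,"tgm":59}}
After op 14 (add /z/b/1 10): {"fcj":85,"o":33,"z":{"b":[65,10,25],"gbq":{"czt":44,"db":61,"iip":0,"qc":24},"lgz":82,"q":92,"qj":15,"tgm":59}}
After op 15 (replace /fcj 65): {"fcj":65,"o":33,"z":{"b":[65,10,25],"gbq":{"czt":44,"db":61,"iip":0,"qc":24},"lgz":82,"q":92,"qj":15,"tgm":59}}
After op 16 (remove /z/b): {"fcj":65,"o":33,"z":{"gbq":{"czt":44,"db":61,"iip":0,"qc":24},"lgz":82,"q":92,"qj":15,"tgm":59}}
After op 17 (replace /z/lgz 47): {"fcj":65,"o":33,"z":{"gbq":{"czt":44,"db":61,"iip":0,"qc":24},"lgz":47,"q":92,"qj":15,"tgm":59}}
After op 18 (replace /z/gbq 28): {"fcj":65,"o":33,"z":{"gbq":28,"lgz":47,"q":92,"qj":15,"tgm":59}}
After op 19 (replace /z/gbq 43): {"fcj":65,"o":33,"z":{"gbq":43,"lgz":47,"q":92,"qj":15,"tgm":59}}
After op 20 (add /qzg 56): {"fcj":65,"o":33,"qzg":56,"z":{"gbq":43,"lgz":47,"q":92,"qj":15,"tgm":59}}
After op 21 (add /z/o 39): {"fcj":65,"o":33,"qzg":56,"z":{"gbq":43,"lgz":47,"o":39,"q":92,"qj":15,"tgm":59}}
After op 22 (replace /z/q 4): {"fcj":65,"o":33,"qzg":56,"z":{"gbq":43,"lgz":47,"o":39,"q":4,"qj":15,"tgm":59}}
After op 23 (remove /fcj): {"o":33,"qzg":56,"z":{"gbq":43,"lgz":47,"o":39,"q":4,"qj":15,"tgm":59}}
After op 24 (remove /z/q): {"o":33,"qzg":56,"z":{"gbq":43,"lgz":47,"o":39,"qj":15,"tgm":59}}
After op 25 (replace /o 58): {"o":58,"qzg":56,"z":{"gbq":43,"lgz":47,"o":39,"qj":15,"tgm":59}}

Answer: {"o":58,"qzg":56,"z":{"gbq":43,"lgz":47,"o":39,"qj":15,"tgm":59}}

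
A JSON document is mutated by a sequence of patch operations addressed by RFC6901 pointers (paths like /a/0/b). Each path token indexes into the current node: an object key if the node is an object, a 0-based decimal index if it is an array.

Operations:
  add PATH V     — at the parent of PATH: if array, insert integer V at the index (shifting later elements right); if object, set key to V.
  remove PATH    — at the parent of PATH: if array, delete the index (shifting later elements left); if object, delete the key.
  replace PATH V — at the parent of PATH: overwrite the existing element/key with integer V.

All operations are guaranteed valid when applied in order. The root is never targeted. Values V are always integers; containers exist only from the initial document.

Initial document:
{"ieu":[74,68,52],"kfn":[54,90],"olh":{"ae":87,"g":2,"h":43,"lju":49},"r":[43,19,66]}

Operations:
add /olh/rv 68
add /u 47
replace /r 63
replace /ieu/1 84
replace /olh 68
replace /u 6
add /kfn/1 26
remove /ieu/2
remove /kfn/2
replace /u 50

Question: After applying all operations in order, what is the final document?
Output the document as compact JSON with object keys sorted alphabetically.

After op 1 (add /olh/rv 68): {"ieu":[74,68,52],"kfn":[54,90],"olh":{"ae":87,"g":2,"h":43,"lju":49,"rv":68},"r":[43,19,66]}
After op 2 (add /u 47): {"ieu":[74,68,52],"kfn":[54,90],"olh":{"ae":87,"g":2,"h":43,"lju":49,"rv":68},"r":[43,19,66],"u":47}
After op 3 (replace /r 63): {"ieu":[74,68,52],"kfn":[54,90],"olh":{"ae":87,"g":2,"h":43,"lju":49,"rv":68},"r":63,"u":47}
After op 4 (replace /ieu/1 84): {"ieu":[74,84,52],"kfn":[54,90],"olh":{"ae":87,"g":2,"h":43,"lju":49,"rv":68},"r":63,"u":47}
After op 5 (replace /olh 68): {"ieu":[74,84,52],"kfn":[54,90],"olh":68,"r":63,"u":47}
After op 6 (replace /u 6): {"ieu":[74,84,52],"kfn":[54,90],"olh":68,"r":63,"u":6}
After op 7 (add /kfn/1 26): {"ieu":[74,84,52],"kfn":[54,26,90],"olh":68,"r":63,"u":6}
After op 8 (remove /ieu/2): {"ieu":[74,84],"kfn":[54,26,90],"olh":68,"r":63,"u":6}
After op 9 (remove /kfn/2): {"ieu":[74,84],"kfn":[54,26],"olh":68,"r":63,"u":6}
After op 10 (replace /u 50): {"ieu":[74,84],"kfn":[54,26],"olh":68,"r":63,"u":50}

Answer: {"ieu":[74,84],"kfn":[54,26],"olh":68,"r":63,"u":50}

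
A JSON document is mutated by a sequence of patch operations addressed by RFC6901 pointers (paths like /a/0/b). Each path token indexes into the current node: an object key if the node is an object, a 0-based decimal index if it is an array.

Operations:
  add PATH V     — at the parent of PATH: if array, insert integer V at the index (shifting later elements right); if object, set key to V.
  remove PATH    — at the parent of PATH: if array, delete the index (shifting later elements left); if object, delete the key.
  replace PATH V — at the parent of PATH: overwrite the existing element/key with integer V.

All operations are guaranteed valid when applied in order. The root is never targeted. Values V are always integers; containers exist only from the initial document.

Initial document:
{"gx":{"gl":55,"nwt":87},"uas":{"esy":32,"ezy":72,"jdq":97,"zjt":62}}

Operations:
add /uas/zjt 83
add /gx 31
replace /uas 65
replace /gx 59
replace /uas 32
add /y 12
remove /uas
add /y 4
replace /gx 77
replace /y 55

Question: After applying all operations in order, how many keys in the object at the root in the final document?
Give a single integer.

Answer: 2

Derivation:
After op 1 (add /uas/zjt 83): {"gx":{"gl":55,"nwt":87},"uas":{"esy":32,"ezy":72,"jdq":97,"zjt":83}}
After op 2 (add /gx 31): {"gx":31,"uas":{"esy":32,"ezy":72,"jdq":97,"zjt":83}}
After op 3 (replace /uas 65): {"gx":31,"uas":65}
After op 4 (replace /gx 59): {"gx":59,"uas":65}
After op 5 (replace /uas 32): {"gx":59,"uas":32}
After op 6 (add /y 12): {"gx":59,"uas":32,"y":12}
After op 7 (remove /uas): {"gx":59,"y":12}
After op 8 (add /y 4): {"gx":59,"y":4}
After op 9 (replace /gx 77): {"gx":77,"y":4}
After op 10 (replace /y 55): {"gx":77,"y":55}
Size at the root: 2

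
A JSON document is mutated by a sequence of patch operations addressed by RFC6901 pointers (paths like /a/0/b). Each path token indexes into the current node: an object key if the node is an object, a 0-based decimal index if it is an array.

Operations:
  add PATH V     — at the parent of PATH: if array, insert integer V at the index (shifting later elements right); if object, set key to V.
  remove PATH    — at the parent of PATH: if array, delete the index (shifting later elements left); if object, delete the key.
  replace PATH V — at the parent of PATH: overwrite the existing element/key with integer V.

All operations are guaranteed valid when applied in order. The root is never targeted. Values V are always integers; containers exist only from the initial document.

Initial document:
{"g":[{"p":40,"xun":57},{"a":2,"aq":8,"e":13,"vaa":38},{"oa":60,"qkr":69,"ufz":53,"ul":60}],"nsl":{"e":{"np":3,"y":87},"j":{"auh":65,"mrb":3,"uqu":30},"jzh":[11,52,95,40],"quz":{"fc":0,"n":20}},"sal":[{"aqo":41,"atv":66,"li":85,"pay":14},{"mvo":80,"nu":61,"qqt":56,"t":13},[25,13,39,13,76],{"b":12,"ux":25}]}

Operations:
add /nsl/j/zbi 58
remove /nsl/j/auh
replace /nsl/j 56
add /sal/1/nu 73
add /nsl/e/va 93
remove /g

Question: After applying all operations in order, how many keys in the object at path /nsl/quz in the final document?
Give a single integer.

After op 1 (add /nsl/j/zbi 58): {"g":[{"p":40,"xun":57},{"a":2,"aq":8,"e":13,"vaa":38},{"oa":60,"qkr":69,"ufz":53,"ul":60}],"nsl":{"e":{"np":3,"y":87},"j":{"auh":65,"mrb":3,"uqu":30,"zbi":58},"jzh":[11,52,95,40],"quz":{"fc":0,"n":20}},"sal":[{"aqo":41,"atv":66,"li":85,"pay":14},{"mvo":80,"nu":61,"qqt":56,"t":13},[25,13,39,13,76],{"b":12,"ux":25}]}
After op 2 (remove /nsl/j/auh): {"g":[{"p":40,"xun":57},{"a":2,"aq":8,"e":13,"vaa":38},{"oa":60,"qkr":69,"ufz":53,"ul":60}],"nsl":{"e":{"np":3,"y":87},"j":{"mrb":3,"uqu":30,"zbi":58},"jzh":[11,52,95,40],"quz":{"fc":0,"n":20}},"sal":[{"aqo":41,"atv":66,"li":85,"pay":14},{"mvo":80,"nu":61,"qqt":56,"t":13},[25,13,39,13,76],{"b":12,"ux":25}]}
After op 3 (replace /nsl/j 56): {"g":[{"p":40,"xun":57},{"a":2,"aq":8,"e":13,"vaa":38},{"oa":60,"qkr":69,"ufz":53,"ul":60}],"nsl":{"e":{"np":3,"y":87},"j":56,"jzh":[11,52,95,40],"quz":{"fc":0,"n":20}},"sal":[{"aqo":41,"atv":66,"li":85,"pay":14},{"mvo":80,"nu":61,"qqt":56,"t":13},[25,13,39,13,76],{"b":12,"ux":25}]}
After op 4 (add /sal/1/nu 73): {"g":[{"p":40,"xun":57},{"a":2,"aq":8,"e":13,"vaa":38},{"oa":60,"qkr":69,"ufz":53,"ul":60}],"nsl":{"e":{"np":3,"y":87},"j":56,"jzh":[11,52,95,40],"quz":{"fc":0,"n":20}},"sal":[{"aqo":41,"atv":66,"li":85,"pay":14},{"mvo":80,"nu":73,"qqt":56,"t":13},[25,13,39,13,76],{"b":12,"ux":25}]}
After op 5 (add /nsl/e/va 93): {"g":[{"p":40,"xun":57},{"a":2,"aq":8,"e":13,"vaa":38},{"oa":60,"qkr":69,"ufz":53,"ul":60}],"nsl":{"e":{"np":3,"va":93,"y":87},"j":56,"jzh":[11,52,95,40],"quz":{"fc":0,"n":20}},"sal":[{"aqo":41,"atv":66,"li":85,"pay":14},{"mvo":80,"nu":73,"qqt":56,"t":13},[25,13,39,13,76],{"b":12,"ux":25}]}
After op 6 (remove /g): {"nsl":{"e":{"np":3,"va":93,"y":87},"j":56,"jzh":[11,52,95,40],"quz":{"fc":0,"n":20}},"sal":[{"aqo":41,"atv":66,"li":85,"pay":14},{"mvo":80,"nu":73,"qqt":56,"t":13},[25,13,39,13,76],{"b":12,"ux":25}]}
Size at path /nsl/quz: 2

Answer: 2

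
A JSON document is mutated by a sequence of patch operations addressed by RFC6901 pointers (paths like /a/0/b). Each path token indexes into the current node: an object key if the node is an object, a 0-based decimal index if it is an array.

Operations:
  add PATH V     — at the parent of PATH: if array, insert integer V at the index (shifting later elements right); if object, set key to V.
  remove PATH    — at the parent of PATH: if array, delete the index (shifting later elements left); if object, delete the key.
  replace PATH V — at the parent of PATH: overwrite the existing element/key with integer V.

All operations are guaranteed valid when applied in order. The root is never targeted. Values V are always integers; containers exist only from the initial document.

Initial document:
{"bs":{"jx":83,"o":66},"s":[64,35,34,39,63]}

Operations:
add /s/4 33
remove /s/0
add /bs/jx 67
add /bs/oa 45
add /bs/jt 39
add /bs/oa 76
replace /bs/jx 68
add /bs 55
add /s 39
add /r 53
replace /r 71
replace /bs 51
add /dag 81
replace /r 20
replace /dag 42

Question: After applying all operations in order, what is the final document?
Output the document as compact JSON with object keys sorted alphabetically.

After op 1 (add /s/4 33): {"bs":{"jx":83,"o":66},"s":[64,35,34,39,33,63]}
After op 2 (remove /s/0): {"bs":{"jx":83,"o":66},"s":[35,34,39,33,63]}
After op 3 (add /bs/jx 67): {"bs":{"jx":67,"o":66},"s":[35,34,39,33,63]}
After op 4 (add /bs/oa 45): {"bs":{"jx":67,"o":66,"oa":45},"s":[35,34,39,33,63]}
After op 5 (add /bs/jt 39): {"bs":{"jt":39,"jx":67,"o":66,"oa":45},"s":[35,34,39,33,63]}
After op 6 (add /bs/oa 76): {"bs":{"jt":39,"jx":67,"o":66,"oa":76},"s":[35,34,39,33,63]}
After op 7 (replace /bs/jx 68): {"bs":{"jt":39,"jx":68,"o":66,"oa":76},"s":[35,34,39,33,63]}
After op 8 (add /bs 55): {"bs":55,"s":[35,34,39,33,63]}
After op 9 (add /s 39): {"bs":55,"s":39}
After op 10 (add /r 53): {"bs":55,"r":53,"s":39}
After op 11 (replace /r 71): {"bs":55,"r":71,"s":39}
After op 12 (replace /bs 51): {"bs":51,"r":71,"s":39}
After op 13 (add /dag 81): {"bs":51,"dag":81,"r":71,"s":39}
After op 14 (replace /r 20): {"bs":51,"dag":81,"r":20,"s":39}
After op 15 (replace /dag 42): {"bs":51,"dag":42,"r":20,"s":39}

Answer: {"bs":51,"dag":42,"r":20,"s":39}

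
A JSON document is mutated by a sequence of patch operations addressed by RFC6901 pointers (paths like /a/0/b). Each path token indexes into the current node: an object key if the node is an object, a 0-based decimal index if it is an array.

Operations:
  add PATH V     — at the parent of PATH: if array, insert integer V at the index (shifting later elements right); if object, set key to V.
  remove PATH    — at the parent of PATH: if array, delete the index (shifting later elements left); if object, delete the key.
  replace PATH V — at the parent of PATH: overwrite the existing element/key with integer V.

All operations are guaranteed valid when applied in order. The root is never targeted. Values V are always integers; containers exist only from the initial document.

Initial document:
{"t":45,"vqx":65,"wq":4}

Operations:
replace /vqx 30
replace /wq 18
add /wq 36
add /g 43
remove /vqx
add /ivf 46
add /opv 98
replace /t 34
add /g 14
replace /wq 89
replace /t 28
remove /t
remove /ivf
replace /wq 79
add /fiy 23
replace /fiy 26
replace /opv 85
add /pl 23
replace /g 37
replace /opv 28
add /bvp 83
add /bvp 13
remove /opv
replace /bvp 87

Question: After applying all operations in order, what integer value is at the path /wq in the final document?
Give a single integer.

After op 1 (replace /vqx 30): {"t":45,"vqx":30,"wq":4}
After op 2 (replace /wq 18): {"t":45,"vqx":30,"wq":18}
After op 3 (add /wq 36): {"t":45,"vqx":30,"wq":36}
After op 4 (add /g 43): {"g":43,"t":45,"vqx":30,"wq":36}
After op 5 (remove /vqx): {"g":43,"t":45,"wq":36}
After op 6 (add /ivf 46): {"g":43,"ivf":46,"t":45,"wq":36}
After op 7 (add /opv 98): {"g":43,"ivf":46,"opv":98,"t":45,"wq":36}
After op 8 (replace /t 34): {"g":43,"ivf":46,"opv":98,"t":34,"wq":36}
After op 9 (add /g 14): {"g":14,"ivf":46,"opv":98,"t":34,"wq":36}
After op 10 (replace /wq 89): {"g":14,"ivf":46,"opv":98,"t":34,"wq":89}
After op 11 (replace /t 28): {"g":14,"ivf":46,"opv":98,"t":28,"wq":89}
After op 12 (remove /t): {"g":14,"ivf":46,"opv":98,"wq":89}
After op 13 (remove /ivf): {"g":14,"opv":98,"wq":89}
After op 14 (replace /wq 79): {"g":14,"opv":98,"wq":79}
After op 15 (add /fiy 23): {"fiy":23,"g":14,"opv":98,"wq":79}
After op 16 (replace /fiy 26): {"fiy":26,"g":14,"opv":98,"wq":79}
After op 17 (replace /opv 85): {"fiy":26,"g":14,"opv":85,"wq":79}
After op 18 (add /pl 23): {"fiy":26,"g":14,"opv":85,"pl":23,"wq":79}
After op 19 (replace /g 37): {"fiy":26,"g":37,"opv":85,"pl":23,"wq":79}
After op 20 (replace /opv 28): {"fiy":26,"g":37,"opv":28,"pl":23,"wq":79}
After op 21 (add /bvp 83): {"bvp":83,"fiy":26,"g":37,"opv":28,"pl":23,"wq":79}
After op 22 (add /bvp 13): {"bvp":13,"fiy":26,"g":37,"opv":28,"pl":23,"wq":79}
After op 23 (remove /opv): {"bvp":13,"fiy":26,"g":37,"pl":23,"wq":79}
After op 24 (replace /bvp 87): {"bvp":87,"fiy":26,"g":37,"pl":23,"wq":79}
Value at /wq: 79

Answer: 79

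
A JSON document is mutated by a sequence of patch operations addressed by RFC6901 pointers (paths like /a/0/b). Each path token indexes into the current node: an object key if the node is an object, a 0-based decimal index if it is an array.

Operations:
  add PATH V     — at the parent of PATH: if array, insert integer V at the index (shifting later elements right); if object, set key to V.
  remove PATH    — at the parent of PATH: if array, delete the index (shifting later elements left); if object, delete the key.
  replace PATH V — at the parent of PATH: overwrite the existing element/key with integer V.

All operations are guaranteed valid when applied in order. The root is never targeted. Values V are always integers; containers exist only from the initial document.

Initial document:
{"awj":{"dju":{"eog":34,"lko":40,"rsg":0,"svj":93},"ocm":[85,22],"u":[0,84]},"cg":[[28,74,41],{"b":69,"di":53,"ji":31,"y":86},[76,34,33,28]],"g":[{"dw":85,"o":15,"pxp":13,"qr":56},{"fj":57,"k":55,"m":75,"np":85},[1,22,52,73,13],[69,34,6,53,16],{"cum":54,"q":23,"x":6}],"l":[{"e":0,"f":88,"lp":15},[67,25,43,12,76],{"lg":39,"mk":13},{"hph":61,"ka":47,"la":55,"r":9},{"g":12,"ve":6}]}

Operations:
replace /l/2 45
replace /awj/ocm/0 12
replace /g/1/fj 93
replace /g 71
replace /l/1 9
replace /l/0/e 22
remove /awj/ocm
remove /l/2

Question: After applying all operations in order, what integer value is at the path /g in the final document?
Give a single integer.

Answer: 71

Derivation:
After op 1 (replace /l/2 45): {"awj":{"dju":{"eog":34,"lko":40,"rsg":0,"svj":93},"ocm":[85,22],"u":[0,84]},"cg":[[28,74,41],{"b":69,"di":53,"ji":31,"y":86},[76,34,33,28]],"g":[{"dw":85,"o":15,"pxp":13,"qr":56},{"fj":57,"k":55,"m":75,"np":85},[1,22,52,73,13],[69,34,6,53,16],{"cum":54,"q":23,"x":6}],"l":[{"e":0,"f":88,"lp":15},[67,25,43,12,76],45,{"hph":61,"ka":47,"la":55,"r":9},{"g":12,"ve":6}]}
After op 2 (replace /awj/ocm/0 12): {"awj":{"dju":{"eog":34,"lko":40,"rsg":0,"svj":93},"ocm":[12,22],"u":[0,84]},"cg":[[28,74,41],{"b":69,"di":53,"ji":31,"y":86},[76,34,33,28]],"g":[{"dw":85,"o":15,"pxp":13,"qr":56},{"fj":57,"k":55,"m":75,"np":85},[1,22,52,73,13],[69,34,6,53,16],{"cum":54,"q":23,"x":6}],"l":[{"e":0,"f":88,"lp":15},[67,25,43,12,76],45,{"hph":61,"ka":47,"la":55,"r":9},{"g":12,"ve":6}]}
After op 3 (replace /g/1/fj 93): {"awj":{"dju":{"eog":34,"lko":40,"rsg":0,"svj":93},"ocm":[12,22],"u":[0,84]},"cg":[[28,74,41],{"b":69,"di":53,"ji":31,"y":86},[76,34,33,28]],"g":[{"dw":85,"o":15,"pxp":13,"qr":56},{"fj":93,"k":55,"m":75,"np":85},[1,22,52,73,13],[69,34,6,53,16],{"cum":54,"q":23,"x":6}],"l":[{"e":0,"f":88,"lp":15},[67,25,43,12,76],45,{"hph":61,"ka":47,"la":55,"r":9},{"g":12,"ve":6}]}
After op 4 (replace /g 71): {"awj":{"dju":{"eog":34,"lko":40,"rsg":0,"svj":93},"ocm":[12,22],"u":[0,84]},"cg":[[28,74,41],{"b":69,"di":53,"ji":31,"y":86},[76,34,33,28]],"g":71,"l":[{"e":0,"f":88,"lp":15},[67,25,43,12,76],45,{"hph":61,"ka":47,"la":55,"r":9},{"g":12,"ve":6}]}
After op 5 (replace /l/1 9): {"awj":{"dju":{"eog":34,"lko":40,"rsg":0,"svj":93},"ocm":[12,22],"u":[0,84]},"cg":[[28,74,41],{"b":69,"di":53,"ji":31,"y":86},[76,34,33,28]],"g":71,"l":[{"e":0,"f":88,"lp":15},9,45,{"hph":61,"ka":47,"la":55,"r":9},{"g":12,"ve":6}]}
After op 6 (replace /l/0/e 22): {"awj":{"dju":{"eog":34,"lko":40,"rsg":0,"svj":93},"ocm":[12,22],"u":[0,84]},"cg":[[28,74,41],{"b":69,"di":53,"ji":31,"y":86},[76,34,33,28]],"g":71,"l":[{"e":22,"f":88,"lp":15},9,45,{"hph":61,"ka":47,"la":55,"r":9},{"g":12,"ve":6}]}
After op 7 (remove /awj/ocm): {"awj":{"dju":{"eog":34,"lko":40,"rsg":0,"svj":93},"u":[0,84]},"cg":[[28,74,41],{"b":69,"di":53,"ji":31,"y":86},[76,34,33,28]],"g":71,"l":[{"e":22,"f":88,"lp":15},9,45,{"hph":61,"ka":47,"la":55,"r":9},{"g":12,"ve":6}]}
After op 8 (remove /l/2): {"awj":{"dju":{"eog":34,"lko":40,"rsg":0,"svj":93},"u":[0,84]},"cg":[[28,74,41],{"b":69,"di":53,"ji":31,"y":86},[76,34,33,28]],"g":71,"l":[{"e":22,"f":88,"lp":15},9,{"hph":61,"ka":47,"la":55,"r":9},{"g":12,"ve":6}]}
Value at /g: 71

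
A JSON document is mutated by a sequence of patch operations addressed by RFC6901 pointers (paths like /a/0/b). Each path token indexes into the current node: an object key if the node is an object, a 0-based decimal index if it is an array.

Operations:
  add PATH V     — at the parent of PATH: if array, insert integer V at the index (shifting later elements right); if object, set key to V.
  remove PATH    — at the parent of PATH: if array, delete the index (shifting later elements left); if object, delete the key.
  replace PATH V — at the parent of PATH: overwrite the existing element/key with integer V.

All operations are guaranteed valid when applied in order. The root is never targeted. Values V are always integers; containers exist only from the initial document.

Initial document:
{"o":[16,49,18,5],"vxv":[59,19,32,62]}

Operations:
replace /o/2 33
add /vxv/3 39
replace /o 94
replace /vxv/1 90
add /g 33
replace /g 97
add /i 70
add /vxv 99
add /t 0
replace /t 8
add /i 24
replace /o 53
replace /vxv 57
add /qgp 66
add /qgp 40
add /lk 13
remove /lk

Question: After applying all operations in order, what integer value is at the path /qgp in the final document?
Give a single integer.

Answer: 40

Derivation:
After op 1 (replace /o/2 33): {"o":[16,49,33,5],"vxv":[59,19,32,62]}
After op 2 (add /vxv/3 39): {"o":[16,49,33,5],"vxv":[59,19,32,39,62]}
After op 3 (replace /o 94): {"o":94,"vxv":[59,19,32,39,62]}
After op 4 (replace /vxv/1 90): {"o":94,"vxv":[59,90,32,39,62]}
After op 5 (add /g 33): {"g":33,"o":94,"vxv":[59,90,32,39,62]}
After op 6 (replace /g 97): {"g":97,"o":94,"vxv":[59,90,32,39,62]}
After op 7 (add /i 70): {"g":97,"i":70,"o":94,"vxv":[59,90,32,39,62]}
After op 8 (add /vxv 99): {"g":97,"i":70,"o":94,"vxv":99}
After op 9 (add /t 0): {"g":97,"i":70,"o":94,"t":0,"vxv":99}
After op 10 (replace /t 8): {"g":97,"i":70,"o":94,"t":8,"vxv":99}
After op 11 (add /i 24): {"g":97,"i":24,"o":94,"t":8,"vxv":99}
After op 12 (replace /o 53): {"g":97,"i":24,"o":53,"t":8,"vxv":99}
After op 13 (replace /vxv 57): {"g":97,"i":24,"o":53,"t":8,"vxv":57}
After op 14 (add /qgp 66): {"g":97,"i":24,"o":53,"qgp":66,"t":8,"vxv":57}
After op 15 (add /qgp 40): {"g":97,"i":24,"o":53,"qgp":40,"t":8,"vxv":57}
After op 16 (add /lk 13): {"g":97,"i":24,"lk":13,"o":53,"qgp":40,"t":8,"vxv":57}
After op 17 (remove /lk): {"g":97,"i":24,"o":53,"qgp":40,"t":8,"vxv":57}
Value at /qgp: 40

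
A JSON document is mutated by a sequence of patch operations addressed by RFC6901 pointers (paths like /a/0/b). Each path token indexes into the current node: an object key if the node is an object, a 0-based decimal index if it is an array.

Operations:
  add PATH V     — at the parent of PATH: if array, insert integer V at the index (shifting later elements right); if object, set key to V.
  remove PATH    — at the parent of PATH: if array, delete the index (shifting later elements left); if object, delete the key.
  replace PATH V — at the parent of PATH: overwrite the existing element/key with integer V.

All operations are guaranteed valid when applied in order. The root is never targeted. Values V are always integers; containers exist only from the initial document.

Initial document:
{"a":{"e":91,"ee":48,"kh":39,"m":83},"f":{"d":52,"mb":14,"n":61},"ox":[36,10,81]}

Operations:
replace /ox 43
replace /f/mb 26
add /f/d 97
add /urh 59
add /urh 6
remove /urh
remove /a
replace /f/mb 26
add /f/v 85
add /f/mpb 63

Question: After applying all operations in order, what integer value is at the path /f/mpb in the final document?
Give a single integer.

After op 1 (replace /ox 43): {"a":{"e":91,"ee":48,"kh":39,"m":83},"f":{"d":52,"mb":14,"n":61},"ox":43}
After op 2 (replace /f/mb 26): {"a":{"e":91,"ee":48,"kh":39,"m":83},"f":{"d":52,"mb":26,"n":61},"ox":43}
After op 3 (add /f/d 97): {"a":{"e":91,"ee":48,"kh":39,"m":83},"f":{"d":97,"mb":26,"n":61},"ox":43}
After op 4 (add /urh 59): {"a":{"e":91,"ee":48,"kh":39,"m":83},"f":{"d":97,"mb":26,"n":61},"ox":43,"urh":59}
After op 5 (add /urh 6): {"a":{"e":91,"ee":48,"kh":39,"m":83},"f":{"d":97,"mb":26,"n":61},"ox":43,"urh":6}
After op 6 (remove /urh): {"a":{"e":91,"ee":48,"kh":39,"m":83},"f":{"d":97,"mb":26,"n":61},"ox":43}
After op 7 (remove /a): {"f":{"d":97,"mb":26,"n":61},"ox":43}
After op 8 (replace /f/mb 26): {"f":{"d":97,"mb":26,"n":61},"ox":43}
After op 9 (add /f/v 85): {"f":{"d":97,"mb":26,"n":61,"v":85},"ox":43}
After op 10 (add /f/mpb 63): {"f":{"d":97,"mb":26,"mpb":63,"n":61,"v":85},"ox":43}
Value at /f/mpb: 63

Answer: 63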